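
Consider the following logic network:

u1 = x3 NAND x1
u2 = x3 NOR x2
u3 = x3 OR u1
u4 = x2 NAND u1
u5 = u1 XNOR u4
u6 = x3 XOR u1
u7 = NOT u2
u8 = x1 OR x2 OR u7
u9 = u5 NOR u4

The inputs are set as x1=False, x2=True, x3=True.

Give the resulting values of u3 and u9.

u1 = x3 NAND x1 = True NAND False = True
u3 = x3 OR u1 = True OR True = True
u4 = x2 NAND u1 = True NAND True = False
u5 = u1 XNOR u4 = True XNOR False = False
u9 = u5 NOR u4 = False NOR False = True

u3 = True; u9 = True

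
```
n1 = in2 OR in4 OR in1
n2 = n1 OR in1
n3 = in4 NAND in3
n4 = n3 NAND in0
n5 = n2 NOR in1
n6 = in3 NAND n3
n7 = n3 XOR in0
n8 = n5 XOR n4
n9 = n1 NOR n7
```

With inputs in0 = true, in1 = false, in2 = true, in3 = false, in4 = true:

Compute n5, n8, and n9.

n5 = false; n8 = false; n9 = false

n1 = in2 OR in4 OR in1 = true OR true OR false = true
n2 = n1 OR in1 = true OR false = true
n3 = in4 NAND in3 = true NAND false = true
n4 = n3 NAND in0 = true NAND true = false
n5 = n2 NOR in1 = true NOR false = false
n7 = n3 XOR in0 = true XOR true = false
n8 = n5 XOR n4 = false XOR false = false
n9 = n1 NOR n7 = true NOR false = false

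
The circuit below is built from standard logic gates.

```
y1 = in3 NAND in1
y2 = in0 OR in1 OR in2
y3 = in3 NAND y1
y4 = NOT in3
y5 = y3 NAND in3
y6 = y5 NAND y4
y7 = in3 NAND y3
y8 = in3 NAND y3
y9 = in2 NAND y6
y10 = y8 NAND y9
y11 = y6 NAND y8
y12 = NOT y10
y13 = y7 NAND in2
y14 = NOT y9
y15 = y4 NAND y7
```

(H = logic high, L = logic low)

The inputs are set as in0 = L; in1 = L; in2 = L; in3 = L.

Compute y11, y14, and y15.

y11 = H  y14 = L  y15 = L

y1 = in3 NAND in1 = L NAND L = H
y3 = in3 NAND y1 = L NAND H = H
y4 = NOT in3 = NOT L = H
y5 = y3 NAND in3 = H NAND L = H
y6 = y5 NAND y4 = H NAND H = L
y7 = in3 NAND y3 = L NAND H = H
y8 = in3 NAND y3 = L NAND H = H
y9 = in2 NAND y6 = L NAND L = H
y11 = y6 NAND y8 = L NAND H = H
y14 = NOT y9 = NOT H = L
y15 = y4 NAND y7 = H NAND H = L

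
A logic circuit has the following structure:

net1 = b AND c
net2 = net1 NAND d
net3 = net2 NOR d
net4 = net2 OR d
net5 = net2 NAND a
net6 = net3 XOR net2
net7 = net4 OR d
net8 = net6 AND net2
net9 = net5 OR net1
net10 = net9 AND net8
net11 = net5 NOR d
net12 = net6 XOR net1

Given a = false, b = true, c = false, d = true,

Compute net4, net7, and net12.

net4 = true, net7 = true, net12 = true

net1 = b AND c = true AND false = false
net2 = net1 NAND d = false NAND true = true
net3 = net2 NOR d = true NOR true = false
net4 = net2 OR d = true OR true = true
net6 = net3 XOR net2 = false XOR true = true
net7 = net4 OR d = true OR true = true
net12 = net6 XOR net1 = true XOR false = true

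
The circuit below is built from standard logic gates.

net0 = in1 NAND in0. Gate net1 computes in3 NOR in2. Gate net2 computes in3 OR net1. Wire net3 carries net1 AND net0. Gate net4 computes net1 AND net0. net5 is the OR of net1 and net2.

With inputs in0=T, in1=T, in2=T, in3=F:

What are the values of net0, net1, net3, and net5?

net0 = F, net1 = F, net3 = F, net5 = F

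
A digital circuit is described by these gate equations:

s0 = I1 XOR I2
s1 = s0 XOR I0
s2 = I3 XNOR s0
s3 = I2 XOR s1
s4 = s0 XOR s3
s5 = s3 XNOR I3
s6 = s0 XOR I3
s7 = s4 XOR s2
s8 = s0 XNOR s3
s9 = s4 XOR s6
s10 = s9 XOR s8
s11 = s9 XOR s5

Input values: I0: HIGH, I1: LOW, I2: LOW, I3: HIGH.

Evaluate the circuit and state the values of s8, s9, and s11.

s0 = I1 XOR I2 = LOW XOR LOW = LOW
s1 = s0 XOR I0 = LOW XOR HIGH = HIGH
s3 = I2 XOR s1 = LOW XOR HIGH = HIGH
s4 = s0 XOR s3 = LOW XOR HIGH = HIGH
s5 = s3 XNOR I3 = HIGH XNOR HIGH = HIGH
s6 = s0 XOR I3 = LOW XOR HIGH = HIGH
s8 = s0 XNOR s3 = LOW XNOR HIGH = LOW
s9 = s4 XOR s6 = HIGH XOR HIGH = LOW
s11 = s9 XOR s5 = LOW XOR HIGH = HIGH

s8 = LOW  s9 = LOW  s11 = HIGH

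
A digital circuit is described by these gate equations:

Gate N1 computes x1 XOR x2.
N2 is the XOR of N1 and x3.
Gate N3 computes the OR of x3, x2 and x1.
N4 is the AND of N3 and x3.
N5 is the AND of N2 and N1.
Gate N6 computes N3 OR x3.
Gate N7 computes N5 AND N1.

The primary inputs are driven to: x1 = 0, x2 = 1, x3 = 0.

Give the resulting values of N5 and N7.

N5 = 1; N7 = 1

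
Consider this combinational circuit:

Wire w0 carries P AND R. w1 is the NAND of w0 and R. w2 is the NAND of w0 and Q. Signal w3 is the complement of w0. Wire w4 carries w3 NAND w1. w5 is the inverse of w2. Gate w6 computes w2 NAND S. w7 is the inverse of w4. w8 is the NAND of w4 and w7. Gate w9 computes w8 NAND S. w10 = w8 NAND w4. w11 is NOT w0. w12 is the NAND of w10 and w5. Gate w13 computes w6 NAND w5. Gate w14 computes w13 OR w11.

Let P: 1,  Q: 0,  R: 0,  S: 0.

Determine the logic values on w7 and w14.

w7 = 1; w14 = 1

w0 = P AND R = 1 AND 0 = 0
w1 = w0 NAND R = 0 NAND 0 = 1
w2 = w0 NAND Q = 0 NAND 0 = 1
w3 = NOT w0 = NOT 0 = 1
w4 = w3 NAND w1 = 1 NAND 1 = 0
w5 = NOT w2 = NOT 1 = 0
w6 = w2 NAND S = 1 NAND 0 = 1
w7 = NOT w4 = NOT 0 = 1
w11 = NOT w0 = NOT 0 = 1
w13 = w6 NAND w5 = 1 NAND 0 = 1
w14 = w13 OR w11 = 1 OR 1 = 1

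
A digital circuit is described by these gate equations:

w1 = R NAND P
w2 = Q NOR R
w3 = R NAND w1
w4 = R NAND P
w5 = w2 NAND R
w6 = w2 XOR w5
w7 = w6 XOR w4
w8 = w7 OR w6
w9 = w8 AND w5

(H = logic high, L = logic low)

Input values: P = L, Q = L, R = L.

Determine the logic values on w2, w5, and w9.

w2 = H  w5 = H  w9 = H

w2 = Q NOR R = L NOR L = H
w4 = R NAND P = L NAND L = H
w5 = w2 NAND R = H NAND L = H
w6 = w2 XOR w5 = H XOR H = L
w7 = w6 XOR w4 = L XOR H = H
w8 = w7 OR w6 = H OR L = H
w9 = w8 AND w5 = H AND H = H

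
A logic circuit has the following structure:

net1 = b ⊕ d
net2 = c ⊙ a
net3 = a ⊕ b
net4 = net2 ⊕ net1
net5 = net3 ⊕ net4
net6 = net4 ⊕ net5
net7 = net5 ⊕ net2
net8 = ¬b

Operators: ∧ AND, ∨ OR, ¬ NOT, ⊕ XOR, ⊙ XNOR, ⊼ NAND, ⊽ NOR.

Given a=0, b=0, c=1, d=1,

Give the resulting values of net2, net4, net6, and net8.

net1 = b XOR d = 0 XOR 1 = 1
net2 = c XNOR a = 1 XNOR 0 = 0
net3 = a XOR b = 0 XOR 0 = 0
net4 = net2 XOR net1 = 0 XOR 1 = 1
net5 = net3 XOR net4 = 0 XOR 1 = 1
net6 = net4 XOR net5 = 1 XOR 1 = 0
net8 = NOT b = NOT 0 = 1

net2 = 0  net4 = 1  net6 = 0  net8 = 1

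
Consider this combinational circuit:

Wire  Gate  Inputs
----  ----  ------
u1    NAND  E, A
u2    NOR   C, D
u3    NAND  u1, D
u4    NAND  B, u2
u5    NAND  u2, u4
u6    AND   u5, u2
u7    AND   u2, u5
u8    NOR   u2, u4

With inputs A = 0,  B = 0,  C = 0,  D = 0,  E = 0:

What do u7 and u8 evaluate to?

u7 = 0; u8 = 0

u2 = C NOR D = 0 NOR 0 = 1
u4 = B NAND u2 = 0 NAND 1 = 1
u5 = u2 NAND u4 = 1 NAND 1 = 0
u7 = u2 AND u5 = 1 AND 0 = 0
u8 = u2 NOR u4 = 1 NOR 1 = 0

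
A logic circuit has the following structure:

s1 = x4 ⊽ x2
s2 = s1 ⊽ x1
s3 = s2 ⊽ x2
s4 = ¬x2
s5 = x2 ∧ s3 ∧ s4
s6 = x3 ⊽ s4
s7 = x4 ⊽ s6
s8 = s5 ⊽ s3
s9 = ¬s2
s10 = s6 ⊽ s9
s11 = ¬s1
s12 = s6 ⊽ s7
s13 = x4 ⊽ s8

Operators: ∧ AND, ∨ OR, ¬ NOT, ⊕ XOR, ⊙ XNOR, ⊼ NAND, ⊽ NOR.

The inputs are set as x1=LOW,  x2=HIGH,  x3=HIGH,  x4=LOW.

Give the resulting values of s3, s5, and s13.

s3 = LOW; s5 = LOW; s13 = LOW

s1 = x4 NOR x2 = LOW NOR HIGH = LOW
s2 = s1 NOR x1 = LOW NOR LOW = HIGH
s3 = s2 NOR x2 = HIGH NOR HIGH = LOW
s4 = NOT x2 = NOT HIGH = LOW
s5 = x2 AND s3 AND s4 = HIGH AND LOW AND LOW = LOW
s8 = s5 NOR s3 = LOW NOR LOW = HIGH
s13 = x4 NOR s8 = LOW NOR HIGH = LOW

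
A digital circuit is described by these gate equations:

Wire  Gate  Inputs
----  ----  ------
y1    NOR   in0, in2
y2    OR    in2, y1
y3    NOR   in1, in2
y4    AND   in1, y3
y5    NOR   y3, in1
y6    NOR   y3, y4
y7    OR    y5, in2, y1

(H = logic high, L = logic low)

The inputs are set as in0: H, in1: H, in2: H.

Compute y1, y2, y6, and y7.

y1 = L  y2 = H  y6 = H  y7 = H

y1 = in0 NOR in2 = H NOR H = L
y2 = in2 OR y1 = H OR L = H
y3 = in1 NOR in2 = H NOR H = L
y4 = in1 AND y3 = H AND L = L
y5 = y3 NOR in1 = L NOR H = L
y6 = y3 NOR y4 = L NOR L = H
y7 = y5 OR in2 OR y1 = L OR H OR L = H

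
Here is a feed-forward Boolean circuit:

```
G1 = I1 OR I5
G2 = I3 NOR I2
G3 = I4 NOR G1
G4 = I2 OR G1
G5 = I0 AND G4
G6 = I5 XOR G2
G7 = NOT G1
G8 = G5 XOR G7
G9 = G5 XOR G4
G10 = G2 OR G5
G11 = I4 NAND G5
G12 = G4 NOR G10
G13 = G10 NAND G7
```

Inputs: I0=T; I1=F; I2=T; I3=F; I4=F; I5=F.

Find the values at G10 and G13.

G1 = I1 OR I5 = F OR F = F
G2 = I3 NOR I2 = F NOR T = F
G4 = I2 OR G1 = T OR F = T
G5 = I0 AND G4 = T AND T = T
G7 = NOT G1 = NOT F = T
G10 = G2 OR G5 = F OR T = T
G13 = G10 NAND G7 = T NAND T = F

G10 = T, G13 = F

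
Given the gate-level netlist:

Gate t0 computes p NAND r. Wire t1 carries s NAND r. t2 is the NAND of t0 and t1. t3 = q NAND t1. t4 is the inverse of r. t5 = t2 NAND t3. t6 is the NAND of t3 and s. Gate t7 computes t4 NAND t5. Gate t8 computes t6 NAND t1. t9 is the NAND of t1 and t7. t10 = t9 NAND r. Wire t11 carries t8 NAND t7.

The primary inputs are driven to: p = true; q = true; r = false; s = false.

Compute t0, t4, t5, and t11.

t0 = p NAND r = true NAND false = true
t1 = s NAND r = false NAND false = true
t2 = t0 NAND t1 = true NAND true = false
t3 = q NAND t1 = true NAND true = false
t4 = NOT r = NOT false = true
t5 = t2 NAND t3 = false NAND false = true
t6 = t3 NAND s = false NAND false = true
t7 = t4 NAND t5 = true NAND true = false
t8 = t6 NAND t1 = true NAND true = false
t11 = t8 NAND t7 = false NAND false = true

t0 = true; t4 = true; t5 = true; t11 = true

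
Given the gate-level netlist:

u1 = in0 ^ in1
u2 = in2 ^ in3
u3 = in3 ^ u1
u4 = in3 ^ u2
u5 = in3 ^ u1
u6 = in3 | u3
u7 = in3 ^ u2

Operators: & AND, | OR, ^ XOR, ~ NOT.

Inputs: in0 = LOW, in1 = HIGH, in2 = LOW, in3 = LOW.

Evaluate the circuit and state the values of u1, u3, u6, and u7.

u1 = HIGH; u3 = HIGH; u6 = HIGH; u7 = LOW

u1 = in0 XOR in1 = LOW XOR HIGH = HIGH
u2 = in2 XOR in3 = LOW XOR LOW = LOW
u3 = in3 XOR u1 = LOW XOR HIGH = HIGH
u6 = in3 OR u3 = LOW OR HIGH = HIGH
u7 = in3 XOR u2 = LOW XOR LOW = LOW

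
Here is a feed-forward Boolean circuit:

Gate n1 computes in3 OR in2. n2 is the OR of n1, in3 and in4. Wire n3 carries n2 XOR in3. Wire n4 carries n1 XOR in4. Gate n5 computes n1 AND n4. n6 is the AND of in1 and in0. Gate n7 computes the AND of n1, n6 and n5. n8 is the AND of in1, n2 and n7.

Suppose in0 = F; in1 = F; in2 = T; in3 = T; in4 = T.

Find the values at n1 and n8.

n1 = in3 OR in2 = T OR T = T
n2 = n1 OR in3 OR in4 = T OR T OR T = T
n4 = n1 XOR in4 = T XOR T = F
n5 = n1 AND n4 = T AND F = F
n6 = in1 AND in0 = F AND F = F
n7 = n1 AND n6 AND n5 = T AND F AND F = F
n8 = in1 AND n2 AND n7 = F AND T AND F = F

n1 = T  n8 = F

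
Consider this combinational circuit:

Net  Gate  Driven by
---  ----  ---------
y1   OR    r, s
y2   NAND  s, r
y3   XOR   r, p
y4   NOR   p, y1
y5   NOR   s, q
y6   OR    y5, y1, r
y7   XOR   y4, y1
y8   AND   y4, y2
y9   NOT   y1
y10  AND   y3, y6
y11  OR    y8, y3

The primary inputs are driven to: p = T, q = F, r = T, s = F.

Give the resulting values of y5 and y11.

y5 = T, y11 = F

y1 = r OR s = T OR F = T
y2 = s NAND r = F NAND T = T
y3 = r XOR p = T XOR T = F
y4 = p NOR y1 = T NOR T = F
y5 = s NOR q = F NOR F = T
y8 = y4 AND y2 = F AND T = F
y11 = y8 OR y3 = F OR F = F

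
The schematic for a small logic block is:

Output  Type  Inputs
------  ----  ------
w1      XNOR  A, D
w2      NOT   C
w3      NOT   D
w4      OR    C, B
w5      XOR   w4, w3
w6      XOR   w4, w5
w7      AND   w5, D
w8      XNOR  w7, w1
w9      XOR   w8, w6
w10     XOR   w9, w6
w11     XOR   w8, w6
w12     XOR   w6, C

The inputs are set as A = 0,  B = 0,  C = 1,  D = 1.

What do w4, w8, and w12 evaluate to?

w4 = 1, w8 = 0, w12 = 1

w1 = A XNOR D = 0 XNOR 1 = 0
w3 = NOT D = NOT 1 = 0
w4 = C OR B = 1 OR 0 = 1
w5 = w4 XOR w3 = 1 XOR 0 = 1
w6 = w4 XOR w5 = 1 XOR 1 = 0
w7 = w5 AND D = 1 AND 1 = 1
w8 = w7 XNOR w1 = 1 XNOR 0 = 0
w12 = w6 XOR C = 0 XOR 1 = 1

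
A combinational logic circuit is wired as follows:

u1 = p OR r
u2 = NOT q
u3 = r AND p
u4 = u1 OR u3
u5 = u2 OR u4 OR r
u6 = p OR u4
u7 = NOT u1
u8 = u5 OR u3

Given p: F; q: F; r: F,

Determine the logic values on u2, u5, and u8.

u2 = T, u5 = T, u8 = T

u1 = p OR r = F OR F = F
u2 = NOT q = NOT F = T
u3 = r AND p = F AND F = F
u4 = u1 OR u3 = F OR F = F
u5 = u2 OR u4 OR r = T OR F OR F = T
u8 = u5 OR u3 = T OR F = T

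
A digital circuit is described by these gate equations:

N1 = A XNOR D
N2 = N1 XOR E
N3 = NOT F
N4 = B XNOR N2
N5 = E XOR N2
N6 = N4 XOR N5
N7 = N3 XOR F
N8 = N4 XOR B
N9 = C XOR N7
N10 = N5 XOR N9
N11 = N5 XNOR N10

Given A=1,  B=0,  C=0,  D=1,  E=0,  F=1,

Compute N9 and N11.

N9 = 1, N11 = 0

N1 = A XNOR D = 1 XNOR 1 = 1
N2 = N1 XOR E = 1 XOR 0 = 1
N3 = NOT F = NOT 1 = 0
N5 = E XOR N2 = 0 XOR 1 = 1
N7 = N3 XOR F = 0 XOR 1 = 1
N9 = C XOR N7 = 0 XOR 1 = 1
N10 = N5 XOR N9 = 1 XOR 1 = 0
N11 = N5 XNOR N10 = 1 XNOR 0 = 0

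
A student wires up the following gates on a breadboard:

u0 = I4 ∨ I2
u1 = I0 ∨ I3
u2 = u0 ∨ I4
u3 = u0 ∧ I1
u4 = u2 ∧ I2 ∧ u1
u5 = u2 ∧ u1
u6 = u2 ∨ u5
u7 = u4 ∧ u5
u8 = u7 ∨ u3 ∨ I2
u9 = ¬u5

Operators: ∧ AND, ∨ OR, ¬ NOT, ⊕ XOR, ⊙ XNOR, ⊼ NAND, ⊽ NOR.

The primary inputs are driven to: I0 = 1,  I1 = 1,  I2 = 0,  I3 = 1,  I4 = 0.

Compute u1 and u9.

u1 = 1, u9 = 1

u0 = I4 OR I2 = 0 OR 0 = 0
u1 = I0 OR I3 = 1 OR 1 = 1
u2 = u0 OR I4 = 0 OR 0 = 0
u5 = u2 AND u1 = 0 AND 1 = 0
u9 = NOT u5 = NOT 0 = 1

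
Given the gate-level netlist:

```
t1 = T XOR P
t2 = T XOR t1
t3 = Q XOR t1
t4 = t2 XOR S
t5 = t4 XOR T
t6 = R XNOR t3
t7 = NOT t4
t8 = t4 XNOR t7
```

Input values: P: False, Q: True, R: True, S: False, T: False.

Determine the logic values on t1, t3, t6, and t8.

t1 = False  t3 = True  t6 = True  t8 = False

t1 = T XOR P = False XOR False = False
t2 = T XOR t1 = False XOR False = False
t3 = Q XOR t1 = True XOR False = True
t4 = t2 XOR S = False XOR False = False
t6 = R XNOR t3 = True XNOR True = True
t7 = NOT t4 = NOT False = True
t8 = t4 XNOR t7 = False XNOR True = False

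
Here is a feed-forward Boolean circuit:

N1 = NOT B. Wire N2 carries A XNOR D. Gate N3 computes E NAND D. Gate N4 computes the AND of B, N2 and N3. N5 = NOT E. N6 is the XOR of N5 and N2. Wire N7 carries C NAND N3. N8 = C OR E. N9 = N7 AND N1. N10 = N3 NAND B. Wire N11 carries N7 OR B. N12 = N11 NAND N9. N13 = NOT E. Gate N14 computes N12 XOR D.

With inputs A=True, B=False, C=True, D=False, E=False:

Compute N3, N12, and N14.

N3 = True  N12 = True  N14 = True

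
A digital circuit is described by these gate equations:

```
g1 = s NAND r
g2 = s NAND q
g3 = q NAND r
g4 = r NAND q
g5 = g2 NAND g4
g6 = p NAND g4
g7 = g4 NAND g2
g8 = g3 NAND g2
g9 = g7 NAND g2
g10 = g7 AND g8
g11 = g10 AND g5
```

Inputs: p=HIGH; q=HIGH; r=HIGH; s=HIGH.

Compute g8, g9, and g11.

g2 = s NAND q = HIGH NAND HIGH = LOW
g3 = q NAND r = HIGH NAND HIGH = LOW
g4 = r NAND q = HIGH NAND HIGH = LOW
g5 = g2 NAND g4 = LOW NAND LOW = HIGH
g7 = g4 NAND g2 = LOW NAND LOW = HIGH
g8 = g3 NAND g2 = LOW NAND LOW = HIGH
g9 = g7 NAND g2 = HIGH NAND LOW = HIGH
g10 = g7 AND g8 = HIGH AND HIGH = HIGH
g11 = g10 AND g5 = HIGH AND HIGH = HIGH

g8 = HIGH, g9 = HIGH, g11 = HIGH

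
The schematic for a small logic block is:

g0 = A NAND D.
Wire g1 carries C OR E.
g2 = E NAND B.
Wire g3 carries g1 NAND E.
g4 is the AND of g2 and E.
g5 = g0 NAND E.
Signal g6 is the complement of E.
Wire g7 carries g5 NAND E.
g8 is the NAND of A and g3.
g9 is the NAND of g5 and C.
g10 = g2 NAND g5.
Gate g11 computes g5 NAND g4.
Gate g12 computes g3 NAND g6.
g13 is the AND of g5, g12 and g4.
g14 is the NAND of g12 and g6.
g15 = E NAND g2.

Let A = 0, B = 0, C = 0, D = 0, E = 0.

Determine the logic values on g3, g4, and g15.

g3 = 1  g4 = 0  g15 = 1

g1 = C OR E = 0 OR 0 = 0
g2 = E NAND B = 0 NAND 0 = 1
g3 = g1 NAND E = 0 NAND 0 = 1
g4 = g2 AND E = 1 AND 0 = 0
g15 = E NAND g2 = 0 NAND 1 = 1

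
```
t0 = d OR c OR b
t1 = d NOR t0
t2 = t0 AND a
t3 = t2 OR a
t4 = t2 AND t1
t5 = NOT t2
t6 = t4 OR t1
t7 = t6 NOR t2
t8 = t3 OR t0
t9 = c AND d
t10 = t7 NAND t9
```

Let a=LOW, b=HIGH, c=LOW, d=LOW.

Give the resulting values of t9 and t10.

t9 = LOW; t10 = HIGH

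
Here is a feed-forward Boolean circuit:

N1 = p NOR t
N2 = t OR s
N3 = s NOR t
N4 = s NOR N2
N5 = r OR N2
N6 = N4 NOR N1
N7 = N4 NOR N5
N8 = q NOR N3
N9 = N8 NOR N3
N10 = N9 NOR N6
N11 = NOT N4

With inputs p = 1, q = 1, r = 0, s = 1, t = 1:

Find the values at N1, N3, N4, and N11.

N1 = p NOR t = 1 NOR 1 = 0
N2 = t OR s = 1 OR 1 = 1
N3 = s NOR t = 1 NOR 1 = 0
N4 = s NOR N2 = 1 NOR 1 = 0
N11 = NOT N4 = NOT 0 = 1

N1 = 0, N3 = 0, N4 = 0, N11 = 1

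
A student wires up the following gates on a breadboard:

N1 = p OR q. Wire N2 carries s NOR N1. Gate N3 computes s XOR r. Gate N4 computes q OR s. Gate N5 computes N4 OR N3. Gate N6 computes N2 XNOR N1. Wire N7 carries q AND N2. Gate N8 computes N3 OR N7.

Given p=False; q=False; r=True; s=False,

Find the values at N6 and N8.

N6 = False, N8 = True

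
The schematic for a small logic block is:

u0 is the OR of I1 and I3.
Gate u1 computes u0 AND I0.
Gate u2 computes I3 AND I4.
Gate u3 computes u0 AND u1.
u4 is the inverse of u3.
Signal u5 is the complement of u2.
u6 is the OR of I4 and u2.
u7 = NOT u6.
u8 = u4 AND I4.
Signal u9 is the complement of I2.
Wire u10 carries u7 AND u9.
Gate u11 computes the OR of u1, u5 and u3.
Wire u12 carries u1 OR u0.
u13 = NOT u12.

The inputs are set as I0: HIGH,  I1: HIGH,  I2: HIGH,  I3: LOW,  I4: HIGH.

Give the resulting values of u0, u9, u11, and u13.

u0 = HIGH  u9 = LOW  u11 = HIGH  u13 = LOW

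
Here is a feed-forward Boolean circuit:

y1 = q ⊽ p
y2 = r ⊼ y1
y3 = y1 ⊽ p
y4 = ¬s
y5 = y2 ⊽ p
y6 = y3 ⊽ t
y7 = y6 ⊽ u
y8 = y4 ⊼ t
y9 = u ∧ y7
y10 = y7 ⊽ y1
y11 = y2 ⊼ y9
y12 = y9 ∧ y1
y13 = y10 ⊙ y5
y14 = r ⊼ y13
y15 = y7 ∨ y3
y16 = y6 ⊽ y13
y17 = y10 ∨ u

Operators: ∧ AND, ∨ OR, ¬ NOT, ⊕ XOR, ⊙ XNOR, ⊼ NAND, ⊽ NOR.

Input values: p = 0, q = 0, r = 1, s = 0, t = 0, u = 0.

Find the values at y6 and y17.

y1 = q NOR p = 0 NOR 0 = 1
y3 = y1 NOR p = 1 NOR 0 = 0
y6 = y3 NOR t = 0 NOR 0 = 1
y7 = y6 NOR u = 1 NOR 0 = 0
y10 = y7 NOR y1 = 0 NOR 1 = 0
y17 = y10 OR u = 0 OR 0 = 0

y6 = 1, y17 = 0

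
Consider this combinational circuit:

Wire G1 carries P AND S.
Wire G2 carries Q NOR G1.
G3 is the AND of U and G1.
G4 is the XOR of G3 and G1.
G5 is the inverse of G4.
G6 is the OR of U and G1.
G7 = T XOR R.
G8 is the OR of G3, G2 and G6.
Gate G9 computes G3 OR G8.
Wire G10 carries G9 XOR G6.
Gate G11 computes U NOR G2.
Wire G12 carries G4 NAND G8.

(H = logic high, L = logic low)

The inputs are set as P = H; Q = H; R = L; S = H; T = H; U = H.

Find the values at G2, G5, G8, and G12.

G1 = P AND S = H AND H = H
G2 = Q NOR G1 = H NOR H = L
G3 = U AND G1 = H AND H = H
G4 = G3 XOR G1 = H XOR H = L
G5 = NOT G4 = NOT L = H
G6 = U OR G1 = H OR H = H
G8 = G3 OR G2 OR G6 = H OR L OR H = H
G12 = G4 NAND G8 = L NAND H = H

G2 = L, G5 = H, G8 = H, G12 = H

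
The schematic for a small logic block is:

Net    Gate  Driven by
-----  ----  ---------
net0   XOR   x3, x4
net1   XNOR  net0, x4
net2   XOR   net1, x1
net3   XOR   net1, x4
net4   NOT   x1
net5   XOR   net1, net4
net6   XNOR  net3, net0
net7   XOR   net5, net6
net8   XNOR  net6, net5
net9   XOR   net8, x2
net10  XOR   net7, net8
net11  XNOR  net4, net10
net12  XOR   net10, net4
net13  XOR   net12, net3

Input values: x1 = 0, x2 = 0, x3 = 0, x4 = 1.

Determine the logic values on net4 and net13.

net0 = x3 XOR x4 = 0 XOR 1 = 1
net1 = net0 XNOR x4 = 1 XNOR 1 = 1
net3 = net1 XOR x4 = 1 XOR 1 = 0
net4 = NOT x1 = NOT 0 = 1
net5 = net1 XOR net4 = 1 XOR 1 = 0
net6 = net3 XNOR net0 = 0 XNOR 1 = 0
net7 = net5 XOR net6 = 0 XOR 0 = 0
net8 = net6 XNOR net5 = 0 XNOR 0 = 1
net10 = net7 XOR net8 = 0 XOR 1 = 1
net12 = net10 XOR net4 = 1 XOR 1 = 0
net13 = net12 XOR net3 = 0 XOR 0 = 0

net4 = 1, net13 = 0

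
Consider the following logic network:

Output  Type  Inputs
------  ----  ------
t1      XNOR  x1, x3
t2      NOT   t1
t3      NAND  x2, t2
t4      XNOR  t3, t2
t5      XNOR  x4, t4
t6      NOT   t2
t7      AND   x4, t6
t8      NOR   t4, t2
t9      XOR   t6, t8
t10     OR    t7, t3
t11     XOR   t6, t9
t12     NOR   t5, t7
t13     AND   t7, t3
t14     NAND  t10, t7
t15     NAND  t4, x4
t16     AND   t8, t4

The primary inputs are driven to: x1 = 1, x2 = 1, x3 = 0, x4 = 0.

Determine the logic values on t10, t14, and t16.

t10 = 0  t14 = 1  t16 = 0

t1 = x1 XNOR x3 = 1 XNOR 0 = 0
t2 = NOT t1 = NOT 0 = 1
t3 = x2 NAND t2 = 1 NAND 1 = 0
t4 = t3 XNOR t2 = 0 XNOR 1 = 0
t6 = NOT t2 = NOT 1 = 0
t7 = x4 AND t6 = 0 AND 0 = 0
t8 = t4 NOR t2 = 0 NOR 1 = 0
t10 = t7 OR t3 = 0 OR 0 = 0
t14 = t10 NAND t7 = 0 NAND 0 = 1
t16 = t8 AND t4 = 0 AND 0 = 0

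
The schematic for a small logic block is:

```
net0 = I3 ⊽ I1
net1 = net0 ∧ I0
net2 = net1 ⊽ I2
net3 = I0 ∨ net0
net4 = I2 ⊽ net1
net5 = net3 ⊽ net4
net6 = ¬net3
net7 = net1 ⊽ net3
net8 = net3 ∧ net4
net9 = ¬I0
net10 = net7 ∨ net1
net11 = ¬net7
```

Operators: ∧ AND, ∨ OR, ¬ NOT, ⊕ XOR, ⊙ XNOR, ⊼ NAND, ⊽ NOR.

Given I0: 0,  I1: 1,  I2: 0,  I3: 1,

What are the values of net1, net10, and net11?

net0 = I3 NOR I1 = 1 NOR 1 = 0
net1 = net0 AND I0 = 0 AND 0 = 0
net3 = I0 OR net0 = 0 OR 0 = 0
net7 = net1 NOR net3 = 0 NOR 0 = 1
net10 = net7 OR net1 = 1 OR 0 = 1
net11 = NOT net7 = NOT 1 = 0

net1 = 0, net10 = 1, net11 = 0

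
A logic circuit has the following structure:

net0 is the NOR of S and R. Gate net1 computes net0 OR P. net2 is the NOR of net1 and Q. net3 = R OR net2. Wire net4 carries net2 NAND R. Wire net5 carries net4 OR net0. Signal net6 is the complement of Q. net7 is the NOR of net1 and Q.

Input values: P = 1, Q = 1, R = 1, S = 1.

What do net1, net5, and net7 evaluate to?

net1 = 1, net5 = 1, net7 = 0

net0 = S NOR R = 1 NOR 1 = 0
net1 = net0 OR P = 0 OR 1 = 1
net2 = net1 NOR Q = 1 NOR 1 = 0
net4 = net2 NAND R = 0 NAND 1 = 1
net5 = net4 OR net0 = 1 OR 0 = 1
net7 = net1 NOR Q = 1 NOR 1 = 0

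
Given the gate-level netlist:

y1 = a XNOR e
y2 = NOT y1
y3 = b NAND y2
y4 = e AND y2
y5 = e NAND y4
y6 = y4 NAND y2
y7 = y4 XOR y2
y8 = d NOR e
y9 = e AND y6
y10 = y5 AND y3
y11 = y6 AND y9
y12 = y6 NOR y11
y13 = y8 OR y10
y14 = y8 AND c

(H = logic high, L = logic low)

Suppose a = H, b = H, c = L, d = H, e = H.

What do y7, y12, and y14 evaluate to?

y1 = a XNOR e = H XNOR H = H
y2 = NOT y1 = NOT H = L
y4 = e AND y2 = H AND L = L
y6 = y4 NAND y2 = L NAND L = H
y7 = y4 XOR y2 = L XOR L = L
y8 = d NOR e = H NOR H = L
y9 = e AND y6 = H AND H = H
y11 = y6 AND y9 = H AND H = H
y12 = y6 NOR y11 = H NOR H = L
y14 = y8 AND c = L AND L = L

y7 = L, y12 = L, y14 = L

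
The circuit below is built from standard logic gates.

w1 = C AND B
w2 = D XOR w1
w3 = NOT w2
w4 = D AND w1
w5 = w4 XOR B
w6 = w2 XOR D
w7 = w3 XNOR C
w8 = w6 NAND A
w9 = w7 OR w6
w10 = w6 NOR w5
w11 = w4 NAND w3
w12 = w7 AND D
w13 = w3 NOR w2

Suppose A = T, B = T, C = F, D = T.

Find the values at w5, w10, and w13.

w5 = T, w10 = F, w13 = F

w1 = C AND B = F AND T = F
w2 = D XOR w1 = T XOR F = T
w3 = NOT w2 = NOT T = F
w4 = D AND w1 = T AND F = F
w5 = w4 XOR B = F XOR T = T
w6 = w2 XOR D = T XOR T = F
w10 = w6 NOR w5 = F NOR T = F
w13 = w3 NOR w2 = F NOR T = F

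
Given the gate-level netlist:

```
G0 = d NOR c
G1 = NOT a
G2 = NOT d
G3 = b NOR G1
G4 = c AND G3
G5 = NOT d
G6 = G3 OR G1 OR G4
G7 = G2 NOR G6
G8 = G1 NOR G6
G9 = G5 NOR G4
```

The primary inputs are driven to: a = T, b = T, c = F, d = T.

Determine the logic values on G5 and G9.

G1 = NOT a = NOT T = F
G3 = b NOR G1 = T NOR F = F
G4 = c AND G3 = F AND F = F
G5 = NOT d = NOT T = F
G9 = G5 NOR G4 = F NOR F = T

G5 = F, G9 = T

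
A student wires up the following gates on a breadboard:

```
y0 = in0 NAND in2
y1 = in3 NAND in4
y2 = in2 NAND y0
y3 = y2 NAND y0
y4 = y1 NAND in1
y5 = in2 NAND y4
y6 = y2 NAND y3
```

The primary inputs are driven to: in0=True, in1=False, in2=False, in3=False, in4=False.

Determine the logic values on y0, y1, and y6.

y0 = in0 NAND in2 = True NAND False = True
y1 = in3 NAND in4 = False NAND False = True
y2 = in2 NAND y0 = False NAND True = True
y3 = y2 NAND y0 = True NAND True = False
y6 = y2 NAND y3 = True NAND False = True

y0 = True, y1 = True, y6 = True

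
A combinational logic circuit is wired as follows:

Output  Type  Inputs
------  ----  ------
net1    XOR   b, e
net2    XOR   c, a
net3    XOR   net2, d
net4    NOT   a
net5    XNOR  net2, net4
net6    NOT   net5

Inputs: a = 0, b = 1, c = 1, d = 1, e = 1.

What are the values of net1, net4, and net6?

net1 = 0, net4 = 1, net6 = 0

net1 = b XOR e = 1 XOR 1 = 0
net2 = c XOR a = 1 XOR 0 = 1
net4 = NOT a = NOT 0 = 1
net5 = net2 XNOR net4 = 1 XNOR 1 = 1
net6 = NOT net5 = NOT 1 = 0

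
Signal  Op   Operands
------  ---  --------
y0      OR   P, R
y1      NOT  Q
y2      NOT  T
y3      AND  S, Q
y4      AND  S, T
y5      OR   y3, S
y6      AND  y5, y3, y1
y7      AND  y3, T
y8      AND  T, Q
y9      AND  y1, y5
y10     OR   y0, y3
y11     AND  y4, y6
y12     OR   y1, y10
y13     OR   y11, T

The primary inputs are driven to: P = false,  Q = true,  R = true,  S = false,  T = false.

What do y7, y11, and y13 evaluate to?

y7 = false  y11 = false  y13 = false

y1 = NOT Q = NOT true = false
y3 = S AND Q = false AND true = false
y4 = S AND T = false AND false = false
y5 = y3 OR S = false OR false = false
y6 = y5 AND y3 AND y1 = false AND false AND false = false
y7 = y3 AND T = false AND false = false
y11 = y4 AND y6 = false AND false = false
y13 = y11 OR T = false OR false = false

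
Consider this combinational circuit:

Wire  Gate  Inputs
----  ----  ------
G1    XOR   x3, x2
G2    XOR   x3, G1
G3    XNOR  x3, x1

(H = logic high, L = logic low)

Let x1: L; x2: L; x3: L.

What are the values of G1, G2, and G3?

G1 = L, G2 = L, G3 = H

G1 = x3 XOR x2 = L XOR L = L
G2 = x3 XOR G1 = L XOR L = L
G3 = x3 XNOR x1 = L XNOR L = H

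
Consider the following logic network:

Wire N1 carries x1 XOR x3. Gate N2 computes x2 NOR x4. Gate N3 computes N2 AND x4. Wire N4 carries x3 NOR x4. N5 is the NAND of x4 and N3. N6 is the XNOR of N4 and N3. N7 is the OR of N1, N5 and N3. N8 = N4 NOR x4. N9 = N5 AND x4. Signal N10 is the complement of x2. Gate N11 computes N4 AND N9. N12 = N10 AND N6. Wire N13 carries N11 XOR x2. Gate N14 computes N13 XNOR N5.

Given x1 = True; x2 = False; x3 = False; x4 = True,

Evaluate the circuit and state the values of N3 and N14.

N3 = False, N14 = False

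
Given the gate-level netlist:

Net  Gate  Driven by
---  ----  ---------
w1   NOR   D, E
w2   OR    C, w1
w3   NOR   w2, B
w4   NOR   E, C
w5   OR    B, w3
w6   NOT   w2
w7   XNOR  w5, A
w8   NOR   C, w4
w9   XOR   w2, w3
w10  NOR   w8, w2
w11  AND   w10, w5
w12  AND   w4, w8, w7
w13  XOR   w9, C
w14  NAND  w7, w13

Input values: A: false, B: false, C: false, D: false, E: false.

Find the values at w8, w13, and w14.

w8 = false, w13 = true, w14 = false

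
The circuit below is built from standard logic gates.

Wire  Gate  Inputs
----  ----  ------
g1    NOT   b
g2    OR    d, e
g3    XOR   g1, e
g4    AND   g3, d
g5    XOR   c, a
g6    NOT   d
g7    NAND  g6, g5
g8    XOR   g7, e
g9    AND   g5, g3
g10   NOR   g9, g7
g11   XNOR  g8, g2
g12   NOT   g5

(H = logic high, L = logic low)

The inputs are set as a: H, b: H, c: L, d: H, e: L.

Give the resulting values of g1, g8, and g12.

g1 = L; g8 = H; g12 = L

g1 = NOT b = NOT H = L
g5 = c XOR a = L XOR H = H
g6 = NOT d = NOT H = L
g7 = g6 NAND g5 = L NAND H = H
g8 = g7 XOR e = H XOR L = H
g12 = NOT g5 = NOT H = L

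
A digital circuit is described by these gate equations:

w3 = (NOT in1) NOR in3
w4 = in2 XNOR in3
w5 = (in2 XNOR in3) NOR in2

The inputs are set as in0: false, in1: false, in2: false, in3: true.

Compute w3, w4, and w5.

w3 = (NOT false) NOR true = false
w4 = false XNOR true = false
w5 = (false XNOR true) NOR false = true

w3 = false, w4 = false, w5 = true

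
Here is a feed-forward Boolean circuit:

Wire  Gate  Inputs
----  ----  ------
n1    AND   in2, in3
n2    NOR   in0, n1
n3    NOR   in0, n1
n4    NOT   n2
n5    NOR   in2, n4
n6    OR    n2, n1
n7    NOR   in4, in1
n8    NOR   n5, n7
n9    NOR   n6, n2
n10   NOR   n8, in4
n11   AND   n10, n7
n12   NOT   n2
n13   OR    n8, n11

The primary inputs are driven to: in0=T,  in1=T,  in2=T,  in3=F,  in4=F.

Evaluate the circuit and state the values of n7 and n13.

n7 = F, n13 = T

n1 = in2 AND in3 = T AND F = F
n2 = in0 NOR n1 = T NOR F = F
n4 = NOT n2 = NOT F = T
n5 = in2 NOR n4 = T NOR T = F
n7 = in4 NOR in1 = F NOR T = F
n8 = n5 NOR n7 = F NOR F = T
n10 = n8 NOR in4 = T NOR F = F
n11 = n10 AND n7 = F AND F = F
n13 = n8 OR n11 = T OR F = T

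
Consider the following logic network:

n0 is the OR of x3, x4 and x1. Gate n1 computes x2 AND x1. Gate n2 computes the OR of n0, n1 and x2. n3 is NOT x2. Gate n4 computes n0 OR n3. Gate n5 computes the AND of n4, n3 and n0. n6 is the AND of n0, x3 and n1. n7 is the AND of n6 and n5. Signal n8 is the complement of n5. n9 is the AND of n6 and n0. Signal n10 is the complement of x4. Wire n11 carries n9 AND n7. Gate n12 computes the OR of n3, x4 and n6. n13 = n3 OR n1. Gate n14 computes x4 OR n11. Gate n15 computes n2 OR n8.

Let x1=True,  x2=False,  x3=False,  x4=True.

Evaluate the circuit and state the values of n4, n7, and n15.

n4 = True, n7 = False, n15 = True

n0 = x3 OR x4 OR x1 = False OR True OR True = True
n1 = x2 AND x1 = False AND True = False
n2 = n0 OR n1 OR x2 = True OR False OR False = True
n3 = NOT x2 = NOT False = True
n4 = n0 OR n3 = True OR True = True
n5 = n4 AND n3 AND n0 = True AND True AND True = True
n6 = n0 AND x3 AND n1 = True AND False AND False = False
n7 = n6 AND n5 = False AND True = False
n8 = NOT n5 = NOT True = False
n15 = n2 OR n8 = True OR False = True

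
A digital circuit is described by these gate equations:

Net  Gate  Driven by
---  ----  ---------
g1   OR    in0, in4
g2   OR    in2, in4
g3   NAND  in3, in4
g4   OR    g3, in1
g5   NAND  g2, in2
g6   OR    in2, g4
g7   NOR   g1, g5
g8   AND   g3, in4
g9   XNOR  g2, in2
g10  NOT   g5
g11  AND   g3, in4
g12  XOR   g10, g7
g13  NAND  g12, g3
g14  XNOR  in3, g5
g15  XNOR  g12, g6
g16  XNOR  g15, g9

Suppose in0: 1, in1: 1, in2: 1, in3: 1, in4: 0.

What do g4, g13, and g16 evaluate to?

g1 = in0 OR in4 = 1 OR 0 = 1
g2 = in2 OR in4 = 1 OR 0 = 1
g3 = in3 NAND in4 = 1 NAND 0 = 1
g4 = g3 OR in1 = 1 OR 1 = 1
g5 = g2 NAND in2 = 1 NAND 1 = 0
g6 = in2 OR g4 = 1 OR 1 = 1
g7 = g1 NOR g5 = 1 NOR 0 = 0
g9 = g2 XNOR in2 = 1 XNOR 1 = 1
g10 = NOT g5 = NOT 0 = 1
g12 = g10 XOR g7 = 1 XOR 0 = 1
g13 = g12 NAND g3 = 1 NAND 1 = 0
g15 = g12 XNOR g6 = 1 XNOR 1 = 1
g16 = g15 XNOR g9 = 1 XNOR 1 = 1

g4 = 1  g13 = 0  g16 = 1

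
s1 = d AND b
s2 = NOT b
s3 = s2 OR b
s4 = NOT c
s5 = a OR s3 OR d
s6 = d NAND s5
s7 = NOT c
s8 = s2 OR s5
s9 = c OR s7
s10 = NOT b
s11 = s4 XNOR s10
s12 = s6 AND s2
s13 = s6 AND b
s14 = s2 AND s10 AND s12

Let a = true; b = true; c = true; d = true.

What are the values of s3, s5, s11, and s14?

s3 = true, s5 = true, s11 = true, s14 = false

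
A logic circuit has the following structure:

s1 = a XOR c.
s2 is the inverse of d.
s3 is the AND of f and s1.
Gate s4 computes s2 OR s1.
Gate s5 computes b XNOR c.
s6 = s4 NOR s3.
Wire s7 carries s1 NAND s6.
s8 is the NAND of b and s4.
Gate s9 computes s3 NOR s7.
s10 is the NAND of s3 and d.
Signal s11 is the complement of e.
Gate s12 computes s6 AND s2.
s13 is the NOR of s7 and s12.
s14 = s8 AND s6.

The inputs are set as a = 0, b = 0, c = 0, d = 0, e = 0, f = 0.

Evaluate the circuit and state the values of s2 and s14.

s2 = 1  s14 = 0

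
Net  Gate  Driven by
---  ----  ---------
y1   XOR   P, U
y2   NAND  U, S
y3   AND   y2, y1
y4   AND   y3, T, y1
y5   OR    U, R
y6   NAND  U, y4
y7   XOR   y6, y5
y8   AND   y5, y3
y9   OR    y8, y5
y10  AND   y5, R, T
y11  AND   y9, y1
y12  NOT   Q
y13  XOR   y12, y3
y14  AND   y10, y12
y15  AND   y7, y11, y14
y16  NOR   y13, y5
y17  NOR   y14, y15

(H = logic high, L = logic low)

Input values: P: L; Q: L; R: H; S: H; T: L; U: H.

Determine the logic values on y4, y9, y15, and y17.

y1 = P XOR U = L XOR H = H
y2 = U NAND S = H NAND H = L
y3 = y2 AND y1 = L AND H = L
y4 = y3 AND T AND y1 = L AND L AND H = L
y5 = U OR R = H OR H = H
y6 = U NAND y4 = H NAND L = H
y7 = y6 XOR y5 = H XOR H = L
y8 = y5 AND y3 = H AND L = L
y9 = y8 OR y5 = L OR H = H
y10 = y5 AND R AND T = H AND H AND L = L
y11 = y9 AND y1 = H AND H = H
y12 = NOT Q = NOT L = H
y14 = y10 AND y12 = L AND H = L
y15 = y7 AND y11 AND y14 = L AND H AND L = L
y17 = y14 NOR y15 = L NOR L = H

y4 = L, y9 = H, y15 = L, y17 = H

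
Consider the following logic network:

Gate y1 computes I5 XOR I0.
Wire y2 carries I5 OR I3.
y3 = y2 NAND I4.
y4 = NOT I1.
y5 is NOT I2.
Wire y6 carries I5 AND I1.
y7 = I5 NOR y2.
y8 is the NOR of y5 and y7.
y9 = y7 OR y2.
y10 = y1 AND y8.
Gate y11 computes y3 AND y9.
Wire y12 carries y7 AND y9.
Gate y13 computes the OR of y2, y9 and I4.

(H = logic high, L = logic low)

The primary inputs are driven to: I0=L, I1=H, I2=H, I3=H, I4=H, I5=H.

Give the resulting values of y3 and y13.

y2 = I5 OR I3 = H OR H = H
y3 = y2 NAND I4 = H NAND H = L
y7 = I5 NOR y2 = H NOR H = L
y9 = y7 OR y2 = L OR H = H
y13 = y2 OR y9 OR I4 = H OR H OR H = H

y3 = L, y13 = H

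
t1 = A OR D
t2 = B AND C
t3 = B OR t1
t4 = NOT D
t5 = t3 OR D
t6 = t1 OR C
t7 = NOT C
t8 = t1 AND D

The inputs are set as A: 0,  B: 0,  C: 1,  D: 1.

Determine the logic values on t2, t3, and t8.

t1 = A OR D = 0 OR 1 = 1
t2 = B AND C = 0 AND 1 = 0
t3 = B OR t1 = 0 OR 1 = 1
t8 = t1 AND D = 1 AND 1 = 1

t2 = 0  t3 = 1  t8 = 1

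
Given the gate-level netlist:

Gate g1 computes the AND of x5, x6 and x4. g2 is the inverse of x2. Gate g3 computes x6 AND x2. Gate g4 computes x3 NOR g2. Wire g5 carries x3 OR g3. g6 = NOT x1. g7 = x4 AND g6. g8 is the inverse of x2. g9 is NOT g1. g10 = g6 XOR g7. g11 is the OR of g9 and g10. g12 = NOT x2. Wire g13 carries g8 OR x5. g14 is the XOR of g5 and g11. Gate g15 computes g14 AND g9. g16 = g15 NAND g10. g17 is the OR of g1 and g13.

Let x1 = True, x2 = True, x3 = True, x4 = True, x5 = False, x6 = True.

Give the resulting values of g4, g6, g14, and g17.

g4 = False  g6 = False  g14 = False  g17 = False

g1 = x5 AND x6 AND x4 = False AND True AND True = False
g2 = NOT x2 = NOT True = False
g3 = x6 AND x2 = True AND True = True
g4 = x3 NOR g2 = True NOR False = False
g5 = x3 OR g3 = True OR True = True
g6 = NOT x1 = NOT True = False
g7 = x4 AND g6 = True AND False = False
g8 = NOT x2 = NOT True = False
g9 = NOT g1 = NOT False = True
g10 = g6 XOR g7 = False XOR False = False
g11 = g9 OR g10 = True OR False = True
g13 = g8 OR x5 = False OR False = False
g14 = g5 XOR g11 = True XOR True = False
g17 = g1 OR g13 = False OR False = False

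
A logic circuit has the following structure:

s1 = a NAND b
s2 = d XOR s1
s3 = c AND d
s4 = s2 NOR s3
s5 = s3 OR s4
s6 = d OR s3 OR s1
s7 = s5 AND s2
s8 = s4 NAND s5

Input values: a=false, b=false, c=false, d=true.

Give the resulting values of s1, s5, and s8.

s1 = true, s5 = true, s8 = false

s1 = a NAND b = false NAND false = true
s2 = d XOR s1 = true XOR true = false
s3 = c AND d = false AND true = false
s4 = s2 NOR s3 = false NOR false = true
s5 = s3 OR s4 = false OR true = true
s8 = s4 NAND s5 = true NAND true = false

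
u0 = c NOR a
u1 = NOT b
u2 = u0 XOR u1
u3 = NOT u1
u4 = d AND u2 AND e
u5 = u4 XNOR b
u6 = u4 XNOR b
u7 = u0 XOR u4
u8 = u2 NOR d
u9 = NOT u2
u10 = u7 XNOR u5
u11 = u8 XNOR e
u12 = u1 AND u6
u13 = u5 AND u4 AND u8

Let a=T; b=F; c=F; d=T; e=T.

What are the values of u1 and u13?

u1 = T, u13 = F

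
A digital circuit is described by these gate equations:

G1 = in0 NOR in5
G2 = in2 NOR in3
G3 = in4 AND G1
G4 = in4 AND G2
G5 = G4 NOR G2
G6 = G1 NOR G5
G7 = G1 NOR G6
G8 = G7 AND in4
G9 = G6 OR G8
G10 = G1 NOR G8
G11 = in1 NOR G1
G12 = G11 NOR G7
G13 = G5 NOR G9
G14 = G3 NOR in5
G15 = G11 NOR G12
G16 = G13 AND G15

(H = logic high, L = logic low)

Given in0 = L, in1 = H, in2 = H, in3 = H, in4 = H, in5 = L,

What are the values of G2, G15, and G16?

G2 = L  G15 = L  G16 = L

G1 = in0 NOR in5 = L NOR L = H
G2 = in2 NOR in3 = H NOR H = L
G4 = in4 AND G2 = H AND L = L
G5 = G4 NOR G2 = L NOR L = H
G6 = G1 NOR G5 = H NOR H = L
G7 = G1 NOR G6 = H NOR L = L
G8 = G7 AND in4 = L AND H = L
G9 = G6 OR G8 = L OR L = L
G11 = in1 NOR G1 = H NOR H = L
G12 = G11 NOR G7 = L NOR L = H
G13 = G5 NOR G9 = H NOR L = L
G15 = G11 NOR G12 = L NOR H = L
G16 = G13 AND G15 = L AND L = L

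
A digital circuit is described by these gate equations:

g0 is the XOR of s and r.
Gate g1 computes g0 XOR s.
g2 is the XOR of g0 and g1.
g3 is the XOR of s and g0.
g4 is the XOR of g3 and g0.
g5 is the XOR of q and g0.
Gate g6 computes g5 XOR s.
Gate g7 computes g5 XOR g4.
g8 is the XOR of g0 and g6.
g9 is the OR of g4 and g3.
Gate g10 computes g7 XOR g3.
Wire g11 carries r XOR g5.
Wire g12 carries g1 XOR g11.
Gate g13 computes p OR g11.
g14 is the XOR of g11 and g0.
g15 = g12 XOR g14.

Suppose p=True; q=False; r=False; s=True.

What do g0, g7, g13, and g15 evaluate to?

g0 = True, g7 = False, g13 = True, g15 = True

g0 = s XOR r = True XOR False = True
g1 = g0 XOR s = True XOR True = False
g3 = s XOR g0 = True XOR True = False
g4 = g3 XOR g0 = False XOR True = True
g5 = q XOR g0 = False XOR True = True
g7 = g5 XOR g4 = True XOR True = False
g11 = r XOR g5 = False XOR True = True
g12 = g1 XOR g11 = False XOR True = True
g13 = p OR g11 = True OR True = True
g14 = g11 XOR g0 = True XOR True = False
g15 = g12 XOR g14 = True XOR False = True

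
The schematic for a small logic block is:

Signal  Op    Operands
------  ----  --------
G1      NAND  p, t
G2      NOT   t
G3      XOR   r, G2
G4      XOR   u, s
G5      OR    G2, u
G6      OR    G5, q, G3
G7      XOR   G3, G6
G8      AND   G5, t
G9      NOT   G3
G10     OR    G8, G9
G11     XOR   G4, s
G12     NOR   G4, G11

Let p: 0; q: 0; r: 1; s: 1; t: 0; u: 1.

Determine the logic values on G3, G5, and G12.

G2 = NOT t = NOT 0 = 1
G3 = r XOR G2 = 1 XOR 1 = 0
G4 = u XOR s = 1 XOR 1 = 0
G5 = G2 OR u = 1 OR 1 = 1
G11 = G4 XOR s = 0 XOR 1 = 1
G12 = G4 NOR G11 = 0 NOR 1 = 0

G3 = 0  G5 = 1  G12 = 0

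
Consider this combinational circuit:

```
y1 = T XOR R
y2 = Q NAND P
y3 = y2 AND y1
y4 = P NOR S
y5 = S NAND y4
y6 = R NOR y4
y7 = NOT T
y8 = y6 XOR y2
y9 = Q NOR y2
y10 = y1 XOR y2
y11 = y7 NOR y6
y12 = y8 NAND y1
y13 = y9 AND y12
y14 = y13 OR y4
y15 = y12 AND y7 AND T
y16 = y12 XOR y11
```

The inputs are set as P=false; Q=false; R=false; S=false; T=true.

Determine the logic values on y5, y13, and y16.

y1 = T XOR R = true XOR false = true
y2 = Q NAND P = false NAND false = true
y4 = P NOR S = false NOR false = true
y5 = S NAND y4 = false NAND true = true
y6 = R NOR y4 = false NOR true = false
y7 = NOT T = NOT true = false
y8 = y6 XOR y2 = false XOR true = true
y9 = Q NOR y2 = false NOR true = false
y11 = y7 NOR y6 = false NOR false = true
y12 = y8 NAND y1 = true NAND true = false
y13 = y9 AND y12 = false AND false = false
y16 = y12 XOR y11 = false XOR true = true

y5 = true; y13 = false; y16 = true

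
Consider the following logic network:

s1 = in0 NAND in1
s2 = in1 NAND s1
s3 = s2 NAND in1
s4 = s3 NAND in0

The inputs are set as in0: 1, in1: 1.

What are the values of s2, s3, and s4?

s2 = 1; s3 = 0; s4 = 1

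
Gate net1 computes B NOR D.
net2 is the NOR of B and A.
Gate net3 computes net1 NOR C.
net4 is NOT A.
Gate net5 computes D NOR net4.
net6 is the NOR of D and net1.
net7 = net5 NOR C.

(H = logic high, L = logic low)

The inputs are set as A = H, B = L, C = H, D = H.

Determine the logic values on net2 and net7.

net2 = L  net7 = L

net2 = B NOR A = L NOR H = L
net4 = NOT A = NOT H = L
net5 = D NOR net4 = H NOR L = L
net7 = net5 NOR C = L NOR H = L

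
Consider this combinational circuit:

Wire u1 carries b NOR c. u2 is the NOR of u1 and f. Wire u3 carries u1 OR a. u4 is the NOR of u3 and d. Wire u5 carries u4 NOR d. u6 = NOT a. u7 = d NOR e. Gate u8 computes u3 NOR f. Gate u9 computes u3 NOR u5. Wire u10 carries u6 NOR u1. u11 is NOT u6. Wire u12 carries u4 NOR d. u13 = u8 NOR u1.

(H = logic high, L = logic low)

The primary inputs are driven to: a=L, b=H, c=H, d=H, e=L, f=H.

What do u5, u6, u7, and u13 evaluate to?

u5 = L, u6 = H, u7 = L, u13 = H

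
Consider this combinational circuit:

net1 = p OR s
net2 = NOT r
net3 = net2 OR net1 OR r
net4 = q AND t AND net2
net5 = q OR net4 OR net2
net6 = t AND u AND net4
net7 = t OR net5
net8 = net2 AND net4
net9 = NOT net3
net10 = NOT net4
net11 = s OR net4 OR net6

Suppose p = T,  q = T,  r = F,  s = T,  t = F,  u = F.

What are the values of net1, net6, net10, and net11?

net1 = T  net6 = F  net10 = T  net11 = T

net1 = p OR s = T OR T = T
net2 = NOT r = NOT F = T
net4 = q AND t AND net2 = T AND F AND T = F
net6 = t AND u AND net4 = F AND F AND F = F
net10 = NOT net4 = NOT F = T
net11 = s OR net4 OR net6 = T OR F OR F = T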